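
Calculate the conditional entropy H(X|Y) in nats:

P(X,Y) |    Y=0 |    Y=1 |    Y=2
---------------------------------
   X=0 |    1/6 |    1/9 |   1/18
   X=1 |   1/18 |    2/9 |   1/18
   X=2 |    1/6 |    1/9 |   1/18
1.0357 nats

Using the chain rule: H(X|Y) = H(X,Y) - H(Y)

First, compute H(X,Y) = 2.0621 nats

Marginal P(Y) = (7/18, 4/9, 1/6)
H(Y) = 1.0263 nats

H(X|Y) = H(X,Y) - H(Y) = 2.0621 - 1.0263 = 1.0357 nats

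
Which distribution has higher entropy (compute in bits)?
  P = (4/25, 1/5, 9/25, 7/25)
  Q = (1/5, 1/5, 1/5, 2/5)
P

Computing entropies in bits:
H(P) = 1.9322
H(Q) = 1.9219

Distribution P has higher entropy.

Intuition: The distribution closer to uniform (more spread out) has higher entropy.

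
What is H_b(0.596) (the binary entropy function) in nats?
0.6746 nats

The binary entropy function is:
H(p) = -p log(p) - (1-p) log(1-p)

H(0.596) = -0.596 × log_e(0.596) - 0.404 × log_e(0.404)
H(0.596) = 0.6746 nats

Note: Binary entropy is maximized at p=0.5 (H=1 bit) and minimized at p=0 or p=1 (H=0).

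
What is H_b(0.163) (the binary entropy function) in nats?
0.4446 nats

The binary entropy function is:
H(p) = -p log(p) - (1-p) log(1-p)

H(0.163) = -0.163 × log_e(0.163) - 0.837 × log_e(0.837)
H(0.163) = 0.4446 nats

Note: Binary entropy is maximized at p=0.5 (H=1 bit) and minimized at p=0 or p=1 (H=0).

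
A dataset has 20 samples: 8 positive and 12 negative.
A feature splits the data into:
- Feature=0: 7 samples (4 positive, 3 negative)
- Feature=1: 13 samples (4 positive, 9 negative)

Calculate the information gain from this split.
0.0473 bits

Information Gain = H(Y) - H(Y|Feature)

Before split:
P(positive) = 8/20 = 0.4000
H(Y) = 0.9710 bits

After split:
Feature=0: H = 0.9852 bits (weight = 7/20)
Feature=1: H = 0.8905 bits (weight = 13/20)
H(Y|Feature) = (7/20)×0.9852 + (13/20)×0.8905 = 0.9236 bits

Information Gain = 0.9710 - 0.9236 = 0.0473 bits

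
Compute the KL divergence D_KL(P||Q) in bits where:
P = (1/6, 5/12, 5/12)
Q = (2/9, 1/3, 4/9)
0.0262 bits

KL divergence: D_KL(P||Q) = Σ p(x) log(p(x)/q(x))

Computing term by term:
  x=0: 1/6 × log_2[(1/6)/(2/9)] = 1/6 × -0.4150 = -0.0692
  x=1: 5/12 × log_2[(5/12)/(1/3)] = 5/12 × 0.3219 = 0.1341
  x=2: 5/12 × log_2[(5/12)/(4/9)] = 5/12 × -0.0931 = -0.0388

D_KL(P||Q) = 0.0262 bits

Note: KL divergence is always non-negative and equals 0 iff P = Q.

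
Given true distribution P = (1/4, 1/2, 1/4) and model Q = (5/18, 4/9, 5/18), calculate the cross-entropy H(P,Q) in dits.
0.4542 dits

Cross-entropy: H(P,Q) = -Σ p(x) log q(x)

Alternatively: H(P,Q) = H(P) + D_KL(P||Q)
H(P) = 0.4515 dits
D_KL(P||Q) = 0.0027 dits

H(P,Q) = 0.4515 + 0.0027 = 0.4542 dits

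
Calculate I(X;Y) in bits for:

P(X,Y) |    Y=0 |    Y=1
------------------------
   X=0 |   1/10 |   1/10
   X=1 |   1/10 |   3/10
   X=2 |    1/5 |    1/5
0.0464 bits

Mutual information: I(X;Y) = H(X) + H(Y) - H(X,Y)

Marginals:
P(X) = (1/5, 2/5, 2/5), H(X) = 1.5219 bits
P(Y) = (2/5, 3/5), H(Y) = 0.9710 bits

Joint entropy: H(X,Y) = 2.4464 bits

I(X;Y) = 1.5219 + 0.9710 - 2.4464 = 0.0464 bits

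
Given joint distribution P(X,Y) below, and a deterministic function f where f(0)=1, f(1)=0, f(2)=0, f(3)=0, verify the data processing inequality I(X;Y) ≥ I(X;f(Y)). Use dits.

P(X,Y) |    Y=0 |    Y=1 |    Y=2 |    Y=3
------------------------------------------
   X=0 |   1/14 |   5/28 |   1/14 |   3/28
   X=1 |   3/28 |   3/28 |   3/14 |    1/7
I(X;Y) = 0.0184, I(X;f(Y)) = 0.0002, inequality holds: 0.0184 ≥ 0.0002

Data Processing Inequality: For any Markov chain X → Y → Z, we have I(X;Y) ≥ I(X;Z).

Here Z = f(Y) is a deterministic function of Y, forming X → Y → Z.

Original I(X;Y) = 0.0184 dits

After applying f:
P(X,Z) where Z=f(Y):
- P(X,Z=0) = P(X,Y=1) + P(X,Y=2) + P(X,Y=3)
- P(X,Z=1) = P(X,Y=0)

I(X;Z) = I(X;f(Y)) = 0.0002 dits

Verification: 0.0184 ≥ 0.0002 ✓

Information cannot be created by processing; the function f can only lose information about X.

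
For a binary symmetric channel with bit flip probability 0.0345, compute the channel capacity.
0.7835 bits

For a binary symmetric channel (BSC) with error probability p:
Capacity C = 1 - H(p) bits per symbol

where H(p) = -p log₂(p) - (1-p) log₂(1-p) is the binary entropy function.

H(0.0345) = 0.2165 bits
C = 1 - 0.2165 = 0.7835 bits per symbol

This means we can reliably transmit up to 0.7835 bits of information per channel use.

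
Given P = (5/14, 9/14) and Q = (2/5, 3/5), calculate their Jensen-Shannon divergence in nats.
0.0010 nats

Jensen-Shannon divergence is:
JSD(P||Q) = 0.5 × D_KL(P||M) + 0.5 × D_KL(Q||M)
where M = 0.5 × (P + Q) is the mixture distribution.

M = 0.5 × (5/14, 9/14) + 0.5 × (2/5, 3/5) = (0.378571, 0.621429)

D_KL(P||M) = 0.0010 nats
D_KL(Q||M) = 0.0010 nats

JSD(P||Q) = 0.5 × 0.0010 + 0.5 × 0.0010 = 0.0010 nats

Unlike KL divergence, JSD is symmetric and bounded: 0 ≤ JSD ≤ log(2).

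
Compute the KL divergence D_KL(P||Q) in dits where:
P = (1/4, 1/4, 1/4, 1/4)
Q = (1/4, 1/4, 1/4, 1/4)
0.0000 dits

KL divergence: D_KL(P||Q) = Σ p(x) log(p(x)/q(x))

Computing term by term:
  x=0: 1/4 × log_10[(1/4)/(1/4)] = 1/4 × 0.0000 = 0.0000
  x=1: 1/4 × log_10[(1/4)/(1/4)] = 1/4 × 0.0000 = 0.0000
  x=2: 1/4 × log_10[(1/4)/(1/4)] = 1/4 × 0.0000 = 0.0000
  x=3: 1/4 × log_10[(1/4)/(1/4)] = 1/4 × 0.0000 = 0.0000

D_KL(P||Q) = 0.0000 dits

Note: KL divergence is always non-negative and equals 0 iff P = Q.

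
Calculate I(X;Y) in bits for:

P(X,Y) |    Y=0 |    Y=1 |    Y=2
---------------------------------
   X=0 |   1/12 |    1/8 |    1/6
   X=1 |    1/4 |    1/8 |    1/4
0.0294 bits

Mutual information: I(X;Y) = H(X) + H(Y) - H(X,Y)

Marginals:
P(X) = (3/8, 5/8), H(X) = 0.9544 bits
P(Y) = (1/3, 1/4, 5/12), H(Y) = 1.5546 bits

Joint entropy: H(X,Y) = 2.4796 bits

I(X;Y) = 0.9544 + 1.5546 - 2.4796 = 0.0294 bits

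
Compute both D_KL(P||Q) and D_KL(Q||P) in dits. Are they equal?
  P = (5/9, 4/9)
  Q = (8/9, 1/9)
D_KL(P||Q) = 0.1542, D_KL(Q||P) = 0.1145

KL divergence is not symmetric: D_KL(P||Q) ≠ D_KL(Q||P) in general.

D_KL(P||Q) = 0.1542 dits
D_KL(Q||P) = 0.1145 dits

No, they are not equal!

This asymmetry is why KL divergence is not a true distance metric.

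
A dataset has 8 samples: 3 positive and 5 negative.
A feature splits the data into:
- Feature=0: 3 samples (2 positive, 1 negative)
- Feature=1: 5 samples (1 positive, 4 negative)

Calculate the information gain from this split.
0.1589 bits

Information Gain = H(Y) - H(Y|Feature)

Before split:
P(positive) = 3/8 = 0.3750
H(Y) = 0.9544 bits

After split:
Feature=0: H = 0.9183 bits (weight = 3/8)
Feature=1: H = 0.7219 bits (weight = 5/8)
H(Y|Feature) = (3/8)×0.9183 + (5/8)×0.7219 = 0.7956 bits

Information Gain = 0.9544 - 0.7956 = 0.1589 bits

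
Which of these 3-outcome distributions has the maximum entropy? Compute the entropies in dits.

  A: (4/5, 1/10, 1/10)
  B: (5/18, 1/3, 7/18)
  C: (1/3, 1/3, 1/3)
C

For a discrete distribution over n outcomes, entropy is maximized by the uniform distribution.

Computing entropies:
H(A) = 0.2775 dits
H(B) = 0.4731 dits
H(C) = 0.4771 dits

The uniform distribution (where all probabilities equal 1/3) achieves the maximum entropy of log_10(3) = 0.4771 dits.

Distribution C has the highest entropy.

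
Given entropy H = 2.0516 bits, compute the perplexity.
4.1457

Perplexity is 2^H (or exp(H) for natural log).

H = 2.0516 bits
Perplexity = 2^2.0516 = 4.1457

Interpretation: The model's uncertainty is equivalent to choosing uniformly among 4.1 options.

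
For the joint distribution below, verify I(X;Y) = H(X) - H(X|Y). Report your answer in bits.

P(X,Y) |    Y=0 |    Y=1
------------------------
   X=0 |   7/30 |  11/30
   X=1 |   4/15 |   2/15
I(X;Y) = 0.0542 bits

Mutual information has multiple equivalent forms:
- I(X;Y) = H(X) - H(X|Y)
- I(X;Y) = H(Y) - H(Y|X)
- I(X;Y) = H(X) + H(Y) - H(X,Y)

Computing all quantities:
H(X) = 0.9710, H(Y) = 1.0000, H(X,Y) = 1.9167
H(X|Y) = 0.9167, H(Y|X) = 0.9458

Verification:
H(X) - H(X|Y) = 0.9710 - 0.9167 = 0.0542
H(Y) - H(Y|X) = 1.0000 - 0.9458 = 0.0542
H(X) + H(Y) - H(X,Y) = 0.9710 + 1.0000 - 1.9167 = 0.0542

All forms give I(X;Y) = 0.0542 bits. ✓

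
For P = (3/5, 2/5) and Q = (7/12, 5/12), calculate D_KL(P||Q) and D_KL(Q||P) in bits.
D_KL(P||Q) = 0.0008, D_KL(Q||P) = 0.0008

KL divergence is not symmetric: D_KL(P||Q) ≠ D_KL(Q||P) in general.

D_KL(P||Q) = 0.0008 bits
D_KL(Q||P) = 0.0008 bits

In this case they happen to be equal (to 4 decimal places).

This asymmetry is why KL divergence is not a true distance metric.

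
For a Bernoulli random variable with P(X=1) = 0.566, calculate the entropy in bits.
0.9874 bits

The binary entropy function is:
H(p) = -p log(p) - (1-p) log(1-p)

H(0.566) = -0.566 × log_2(0.566) - 0.434 × log_2(0.434)
H(0.566) = 0.9874 bits

Note: Binary entropy is maximized at p=0.5 (H=1 bit) and minimized at p=0 or p=1 (H=0).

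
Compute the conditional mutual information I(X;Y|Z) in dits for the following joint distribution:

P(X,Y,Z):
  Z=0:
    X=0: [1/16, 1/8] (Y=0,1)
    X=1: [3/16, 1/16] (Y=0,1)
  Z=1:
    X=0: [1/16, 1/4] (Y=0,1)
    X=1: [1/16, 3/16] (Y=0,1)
0.0173 dits

Conditional mutual information: I(X;Y|Z) = H(X|Z) + H(Y|Z) - H(X,Y|Z)

H(Z) = 0.2976
H(X,Z) = 0.5952 → H(X|Z) = 0.2976
H(Y,Z) = 0.5568 → H(Y|Z) = 0.2592
H(X,Y,Z) = 0.8371 → H(X,Y|Z) = 0.5394

I(X;Y|Z) = 0.2976 + 0.2592 - 0.5394 = 0.0173 dits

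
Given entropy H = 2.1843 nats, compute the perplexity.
8.8844

Perplexity is e^H (or exp(H) for natural log).

H = 2.1843 nats
Perplexity = e^2.1843 = 8.8844

Interpretation: The model's uncertainty is equivalent to choosing uniformly among 8.9 options.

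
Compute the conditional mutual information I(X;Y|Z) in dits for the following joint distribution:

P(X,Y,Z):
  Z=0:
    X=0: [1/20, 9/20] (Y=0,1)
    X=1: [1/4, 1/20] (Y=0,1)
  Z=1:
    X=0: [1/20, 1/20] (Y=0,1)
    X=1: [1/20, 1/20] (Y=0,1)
0.1006 dits

Conditional mutual information: I(X;Y|Z) = H(X|Z) + H(Y|Z) - H(X,Y|Z)

H(Z) = 0.2173
H(X,Z) = 0.5074 → H(X|Z) = 0.2901
H(Y,Z) = 0.5074 → H(Y|Z) = 0.2901
H(X,Y,Z) = 0.6969 → H(X,Y|Z) = 0.4796

I(X;Y|Z) = 0.2901 + 0.2901 - 0.4796 = 0.1006 dits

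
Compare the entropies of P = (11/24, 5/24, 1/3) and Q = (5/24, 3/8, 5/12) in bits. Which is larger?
Q

Computing entropies in bits:
H(P) = 1.5157
H(Q) = 1.5284

Distribution Q has higher entropy.

Intuition: The distribution closer to uniform (more spread out) has higher entropy.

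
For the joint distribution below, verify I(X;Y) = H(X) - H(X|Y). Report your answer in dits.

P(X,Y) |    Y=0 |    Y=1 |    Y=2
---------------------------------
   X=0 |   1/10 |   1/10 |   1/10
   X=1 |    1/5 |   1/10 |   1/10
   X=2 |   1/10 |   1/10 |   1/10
I(X;Y) = 0.0060 dits

Mutual information has multiple equivalent forms:
- I(X;Y) = H(X) - H(X|Y)
- I(X;Y) = H(Y) - H(Y|X)
- I(X;Y) = H(X) + H(Y) - H(X,Y)

Computing all quantities:
H(X) = 0.4729, H(Y) = 0.4729, H(X,Y) = 0.9398
H(X|Y) = 0.4669, H(Y|X) = 0.4669

Verification:
H(X) - H(X|Y) = 0.4729 - 0.4669 = 0.0060
H(Y) - H(Y|X) = 0.4729 - 0.4669 = 0.0060
H(X) + H(Y) - H(X,Y) = 0.4729 + 0.4729 - 0.9398 = 0.0060

All forms give I(X;Y) = 0.0060 dits. ✓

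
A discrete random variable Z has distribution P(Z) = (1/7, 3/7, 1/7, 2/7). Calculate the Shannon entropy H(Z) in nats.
1.2770 nats

Shannon entropy is H(X) = -Σ p(x) log p(x).

For P = (1/7, 3/7, 1/7, 2/7):
H = -1/7 × log_e(1/7) -3/7 × log_e(3/7) -1/7 × log_e(1/7) -2/7 × log_e(2/7)
H = 1.2770 nats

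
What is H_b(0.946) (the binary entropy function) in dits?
0.0913 dits

The binary entropy function is:
H(p) = -p log(p) - (1-p) log(1-p)

H(0.946) = -0.946 × log_10(0.946) - 0.054 × log_10(0.054)
H(0.946) = 0.0913 dits

Note: Binary entropy is maximized at p=0.5 (H=1 bit) and minimized at p=0 or p=1 (H=0).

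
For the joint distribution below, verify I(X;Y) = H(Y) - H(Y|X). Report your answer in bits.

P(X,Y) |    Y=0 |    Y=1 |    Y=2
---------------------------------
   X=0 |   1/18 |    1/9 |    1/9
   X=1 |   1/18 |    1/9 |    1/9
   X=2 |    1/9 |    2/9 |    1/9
I(X;Y) = 0.0183 bits

Mutual information has multiple equivalent forms:
- I(X;Y) = H(X) - H(X|Y)
- I(X;Y) = H(Y) - H(Y|X)
- I(X;Y) = H(X) + H(Y) - H(X,Y)

Computing all quantities:
H(X) = 1.5466, H(Y) = 1.5305, H(X,Y) = 3.0588
H(X|Y) = 1.5283, H(Y|X) = 1.5122

Verification:
H(X) - H(X|Y) = 1.5466 - 1.5283 = 0.0183
H(Y) - H(Y|X) = 1.5305 - 1.5122 = 0.0183
H(X) + H(Y) - H(X,Y) = 1.5466 + 1.5305 - 3.0588 = 0.0183

All forms give I(X;Y) = 0.0183 bits. ✓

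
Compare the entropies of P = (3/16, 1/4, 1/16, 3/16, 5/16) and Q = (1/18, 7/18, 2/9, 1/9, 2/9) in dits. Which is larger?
P

Computing entropies in dits:
H(P) = 0.6563
H(Q) = 0.6256

Distribution P has higher entropy.

Intuition: The distribution closer to uniform (more spread out) has higher entropy.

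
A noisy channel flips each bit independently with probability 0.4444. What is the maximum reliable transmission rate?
0.0089 bits

For a binary symmetric channel (BSC) with error probability p:
Capacity C = 1 - H(p) bits per symbol

where H(p) = -p log₂(p) - (1-p) log₂(1-p) is the binary entropy function.

H(0.4444) = 0.9911 bits
C = 1 - 0.9911 = 0.0089 bits per symbol

This means we can reliably transmit up to 0.0089 bits of information per channel use.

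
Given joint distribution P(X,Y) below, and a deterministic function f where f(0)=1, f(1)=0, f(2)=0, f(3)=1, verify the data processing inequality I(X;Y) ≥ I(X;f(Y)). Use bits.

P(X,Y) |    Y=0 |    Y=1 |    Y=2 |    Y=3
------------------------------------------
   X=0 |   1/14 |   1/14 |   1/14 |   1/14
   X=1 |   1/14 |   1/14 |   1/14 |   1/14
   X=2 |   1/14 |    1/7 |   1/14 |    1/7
I(X;Y) = 0.0202, I(X;f(Y)) = 0.0000, inequality holds: 0.0202 ≥ 0.0000

Data Processing Inequality: For any Markov chain X → Y → Z, we have I(X;Y) ≥ I(X;Z).

Here Z = f(Y) is a deterministic function of Y, forming X → Y → Z.

Original I(X;Y) = 0.0202 bits

After applying f:
P(X,Z) where Z=f(Y):
- P(X,Z=0) = P(X,Y=1) + P(X,Y=2)
- P(X,Z=1) = P(X,Y=0) + P(X,Y=3)

I(X;Z) = I(X;f(Y)) = 0.0000 bits

Verification: 0.0202 ≥ 0.0000 ✓

Information cannot be created by processing; the function f can only lose information about X.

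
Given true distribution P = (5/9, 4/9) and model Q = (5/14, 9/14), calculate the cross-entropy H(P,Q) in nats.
0.7684 nats

Cross-entropy: H(P,Q) = -Σ p(x) log q(x)

Alternatively: H(P,Q) = H(P) + D_KL(P||Q)
H(P) = 0.6870 nats
D_KL(P||Q) = 0.0814 nats

H(P,Q) = 0.6870 + 0.0814 = 0.7684 nats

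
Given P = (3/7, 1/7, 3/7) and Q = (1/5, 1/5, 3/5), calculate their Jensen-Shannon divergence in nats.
0.0308 nats

Jensen-Shannon divergence is:
JSD(P||Q) = 0.5 × D_KL(P||M) + 0.5 × D_KL(Q||M)
where M = 0.5 × (P + Q) is the mixture distribution.

M = 0.5 × (3/7, 1/7, 3/7) + 0.5 × (1/5, 1/5, 3/5) = (11/35, 6/35, 18/35)

D_KL(P||M) = 0.0287 nats
D_KL(Q||M) = 0.0329 nats

JSD(P||Q) = 0.5 × 0.0287 + 0.5 × 0.0329 = 0.0308 nats

Unlike KL divergence, JSD is symmetric and bounded: 0 ≤ JSD ≤ log(2).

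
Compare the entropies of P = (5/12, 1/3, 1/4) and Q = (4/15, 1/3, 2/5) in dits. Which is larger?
Q

Computing entropies in dits:
H(P) = 0.4680
H(Q) = 0.4713

Distribution Q has higher entropy.

Intuition: The distribution closer to uniform (more spread out) has higher entropy.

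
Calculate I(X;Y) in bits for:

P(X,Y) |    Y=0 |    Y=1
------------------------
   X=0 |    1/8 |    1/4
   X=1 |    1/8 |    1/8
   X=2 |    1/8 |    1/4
0.0157 bits

Mutual information: I(X;Y) = H(X) + H(Y) - H(X,Y)

Marginals:
P(X) = (3/8, 1/4, 3/8), H(X) = 1.5613 bits
P(Y) = (3/8, 5/8), H(Y) = 0.9544 bits

Joint entropy: H(X,Y) = 2.5000 bits

I(X;Y) = 1.5613 + 0.9544 - 2.5000 = 0.0157 bits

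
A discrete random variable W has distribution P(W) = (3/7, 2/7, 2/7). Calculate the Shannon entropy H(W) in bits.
1.5567 bits

Shannon entropy is H(X) = -Σ p(x) log p(x).

For P = (3/7, 2/7, 2/7):
H = -3/7 × log_2(3/7) -2/7 × log_2(2/7) -2/7 × log_2(2/7)
H = 1.5567 bits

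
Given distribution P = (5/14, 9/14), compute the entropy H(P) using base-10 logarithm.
0.2831 dits

Shannon entropy is H(X) = -Σ p(x) log p(x).

For P = (5/14, 9/14):
H = -5/14 × log_10(5/14) -9/14 × log_10(9/14)
H = 0.2831 dits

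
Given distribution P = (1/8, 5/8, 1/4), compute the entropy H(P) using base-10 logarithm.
0.3910 dits

Shannon entropy is H(X) = -Σ p(x) log p(x).

For P = (1/8, 5/8, 1/4):
H = -1/8 × log_10(1/8) -5/8 × log_10(5/8) -1/4 × log_10(1/4)
H = 0.3910 dits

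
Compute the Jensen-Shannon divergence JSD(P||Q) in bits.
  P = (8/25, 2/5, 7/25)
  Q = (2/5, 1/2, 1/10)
0.0392 bits

Jensen-Shannon divergence is:
JSD(P||Q) = 0.5 × D_KL(P||M) + 0.5 × D_KL(Q||M)
where M = 0.5 × (P + Q) is the mixture distribution.

M = 0.5 × (8/25, 2/5, 7/25) + 0.5 × (2/5, 1/2, 1/10) = (9/25, 9/20, 0.19)

D_KL(P||M) = 0.0343 bits
D_KL(Q||M) = 0.0442 bits

JSD(P||Q) = 0.5 × 0.0343 + 0.5 × 0.0442 = 0.0392 bits

Unlike KL divergence, JSD is symmetric and bounded: 0 ≤ JSD ≤ log(2).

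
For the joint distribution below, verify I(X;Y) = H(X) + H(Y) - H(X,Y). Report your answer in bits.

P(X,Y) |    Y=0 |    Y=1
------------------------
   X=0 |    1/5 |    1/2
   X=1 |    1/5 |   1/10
I(X;Y) = 0.0913 bits

Mutual information has multiple equivalent forms:
- I(X;Y) = H(X) - H(X|Y)
- I(X;Y) = H(Y) - H(Y|X)
- I(X;Y) = H(X) + H(Y) - H(X,Y)

Computing all quantities:
H(X) = 0.8813, H(Y) = 0.9710, H(X,Y) = 1.7610
H(X|Y) = 0.7900, H(Y|X) = 0.8797

Verification:
H(X) - H(X|Y) = 0.8813 - 0.7900 = 0.0913
H(Y) - H(Y|X) = 0.9710 - 0.8797 = 0.0913
H(X) + H(Y) - H(X,Y) = 0.8813 + 0.9710 - 1.7610 = 0.0913

All forms give I(X;Y) = 0.0913 bits. ✓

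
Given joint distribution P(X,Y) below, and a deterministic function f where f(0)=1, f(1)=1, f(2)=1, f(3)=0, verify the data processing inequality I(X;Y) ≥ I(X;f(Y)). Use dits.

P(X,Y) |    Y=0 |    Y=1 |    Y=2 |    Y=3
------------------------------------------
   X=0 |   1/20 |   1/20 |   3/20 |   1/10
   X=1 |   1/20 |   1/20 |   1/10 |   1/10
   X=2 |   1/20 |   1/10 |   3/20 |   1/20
I(X;Y) = 0.0116, I(X;f(Y)) = 0.0080, inequality holds: 0.0116 ≥ 0.0080

Data Processing Inequality: For any Markov chain X → Y → Z, we have I(X;Y) ≥ I(X;Z).

Here Z = f(Y) is a deterministic function of Y, forming X → Y → Z.

Original I(X;Y) = 0.0116 dits

After applying f:
P(X,Z) where Z=f(Y):
- P(X,Z=0) = P(X,Y=3)
- P(X,Z=1) = P(X,Y=0) + P(X,Y=1) + P(X,Y=2)

I(X;Z) = I(X;f(Y)) = 0.0080 dits

Verification: 0.0116 ≥ 0.0080 ✓

Information cannot be created by processing; the function f can only lose information about X.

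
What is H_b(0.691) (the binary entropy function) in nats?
0.6183 nats

The binary entropy function is:
H(p) = -p log(p) - (1-p) log(1-p)

H(0.691) = -0.691 × log_e(0.691) - 0.309 × log_e(0.309)
H(0.691) = 0.6183 nats

Note: Binary entropy is maximized at p=0.5 (H=1 bit) and minimized at p=0 or p=1 (H=0).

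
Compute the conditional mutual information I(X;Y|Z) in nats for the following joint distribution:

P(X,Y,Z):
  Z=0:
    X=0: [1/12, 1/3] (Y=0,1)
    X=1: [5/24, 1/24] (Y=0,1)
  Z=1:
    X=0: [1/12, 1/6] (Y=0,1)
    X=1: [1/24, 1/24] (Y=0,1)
0.1394 nats

Conditional mutual information: I(X;Y|Z) = H(X|Z) + H(Y|Z) - H(X,Y|Z)

H(Z) = 0.6365
H(X,Z) = 1.2650 → H(X|Z) = 0.6285
H(Y,Z) = 1.3139 → H(Y|Z) = 0.6774
H(X,Y,Z) = 1.8030 → H(X,Y|Z) = 1.1665

I(X;Y|Z) = 0.6285 + 0.6774 - 1.1665 = 0.1394 nats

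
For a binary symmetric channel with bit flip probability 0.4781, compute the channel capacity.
0.0014 bits

For a binary symmetric channel (BSC) with error probability p:
Capacity C = 1 - H(p) bits per symbol

where H(p) = -p log₂(p) - (1-p) log₂(1-p) is the binary entropy function.

H(0.4781) = 0.9986 bits
C = 1 - 0.9986 = 0.0014 bits per symbol

This means we can reliably transmit up to 0.0014 bits of information per channel use.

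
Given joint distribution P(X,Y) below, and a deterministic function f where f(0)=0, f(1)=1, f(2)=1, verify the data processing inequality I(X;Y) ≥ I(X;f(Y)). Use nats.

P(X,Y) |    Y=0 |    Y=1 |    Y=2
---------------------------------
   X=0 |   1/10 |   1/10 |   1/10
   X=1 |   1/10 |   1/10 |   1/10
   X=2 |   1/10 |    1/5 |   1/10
I(X;Y) = 0.0138, I(X;f(Y)) = 0.0040, inequality holds: 0.0138 ≥ 0.0040

Data Processing Inequality: For any Markov chain X → Y → Z, we have I(X;Y) ≥ I(X;Z).

Here Z = f(Y) is a deterministic function of Y, forming X → Y → Z.

Original I(X;Y) = 0.0138 nats

After applying f:
P(X,Z) where Z=f(Y):
- P(X,Z=0) = P(X,Y=0)
- P(X,Z=1) = P(X,Y=1) + P(X,Y=2)

I(X;Z) = I(X;f(Y)) = 0.0040 nats

Verification: 0.0138 ≥ 0.0040 ✓

Information cannot be created by processing; the function f can only lose information about X.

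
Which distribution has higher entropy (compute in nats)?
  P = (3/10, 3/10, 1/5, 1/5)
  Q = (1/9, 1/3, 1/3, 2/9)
P

Computing entropies in nats:
H(P) = 1.3662
H(Q) = 1.3108

Distribution P has higher entropy.

Intuition: The distribution closer to uniform (more spread out) has higher entropy.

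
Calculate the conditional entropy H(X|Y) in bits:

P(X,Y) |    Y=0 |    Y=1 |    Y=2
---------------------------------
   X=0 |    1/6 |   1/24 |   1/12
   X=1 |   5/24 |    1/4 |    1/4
0.8147 bits

Using the chain rule: H(X|Y) = H(X,Y) - H(Y)

First, compute H(X,Y) = 2.3921 bits

Marginal P(Y) = (3/8, 7/24, 1/3)
H(Y) = 1.5774 bits

H(X|Y) = H(X,Y) - H(Y) = 2.3921 - 1.5774 = 0.8147 bits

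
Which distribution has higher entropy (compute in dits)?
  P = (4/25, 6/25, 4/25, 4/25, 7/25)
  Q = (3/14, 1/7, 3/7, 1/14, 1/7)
P

Computing entropies in dits:
H(P) = 0.6856
H(Q) = 0.6244

Distribution P has higher entropy.

Intuition: The distribution closer to uniform (more spread out) has higher entropy.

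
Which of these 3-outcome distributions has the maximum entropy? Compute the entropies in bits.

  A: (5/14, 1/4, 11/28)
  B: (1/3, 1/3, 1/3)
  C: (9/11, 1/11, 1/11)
B

For a discrete distribution over n outcomes, entropy is maximized by the uniform distribution.

Computing entropies:
H(A) = 1.5601 bits
H(B) = 1.5850 bits
H(C) = 0.8659 bits

The uniform distribution (where all probabilities equal 1/3) achieves the maximum entropy of log_2(3) = 1.5850 bits.

Distribution B has the highest entropy.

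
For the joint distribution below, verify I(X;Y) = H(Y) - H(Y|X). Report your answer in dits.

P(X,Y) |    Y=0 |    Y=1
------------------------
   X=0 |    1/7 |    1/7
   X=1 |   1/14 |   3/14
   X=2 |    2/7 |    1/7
I(X;Y) = 0.0268 dits

Mutual information has multiple equivalent forms:
- I(X;Y) = H(X) - H(X|Y)
- I(X;Y) = H(Y) - H(Y|X)
- I(X;Y) = H(X) + H(Y) - H(X,Y)

Computing all quantities:
H(X) = 0.4686, H(Y) = 0.3010, H(X,Y) = 0.7429
H(X|Y) = 0.4418, H(Y|X) = 0.2743

Verification:
H(X) - H(X|Y) = 0.4686 - 0.4418 = 0.0268
H(Y) - H(Y|X) = 0.3010 - 0.2743 = 0.0268
H(X) + H(Y) - H(X,Y) = 0.4686 + 0.3010 - 0.7429 = 0.0268

All forms give I(X;Y) = 0.0268 dits. ✓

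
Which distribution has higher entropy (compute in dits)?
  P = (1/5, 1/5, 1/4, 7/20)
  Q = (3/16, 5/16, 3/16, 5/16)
P

Computing entropies in dits:
H(P) = 0.5897
H(Q) = 0.5883

Distribution P has higher entropy.

Intuition: The distribution closer to uniform (more spread out) has higher entropy.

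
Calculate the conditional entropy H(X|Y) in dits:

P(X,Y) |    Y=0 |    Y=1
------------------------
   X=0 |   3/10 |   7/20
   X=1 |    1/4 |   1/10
0.2681 dits

Using the chain rule: H(X|Y) = H(X,Y) - H(Y)

First, compute H(X,Y) = 0.5670 dits

Marginal P(Y) = (11/20, 9/20)
H(Y) = 0.2989 dits

H(X|Y) = H(X,Y) - H(Y) = 0.5670 - 0.2989 = 0.2681 dits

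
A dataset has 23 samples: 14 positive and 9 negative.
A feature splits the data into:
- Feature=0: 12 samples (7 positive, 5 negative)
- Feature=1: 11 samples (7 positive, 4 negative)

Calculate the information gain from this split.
0.0021 bits

Information Gain = H(Y) - H(Y|Feature)

Before split:
P(positive) = 14/23 = 0.6087
H(Y) = 0.9656 bits

After split:
Feature=0: H = 0.9799 bits (weight = 12/23)
Feature=1: H = 0.9457 bits (weight = 11/23)
H(Y|Feature) = (12/23)×0.9799 + (11/23)×0.9457 = 0.9635 bits

Information Gain = 0.9656 - 0.9635 = 0.0021 bits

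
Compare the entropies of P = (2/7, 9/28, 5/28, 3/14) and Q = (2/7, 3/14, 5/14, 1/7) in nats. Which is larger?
P

Computing entropies in nats:
H(P) = 1.3605
H(Q) = 1.3337

Distribution P has higher entropy.

Intuition: The distribution closer to uniform (more spread out) has higher entropy.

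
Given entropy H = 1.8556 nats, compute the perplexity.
6.3955

Perplexity is e^H (or exp(H) for natural log).

H = 1.8556 nats
Perplexity = e^1.8556 = 6.3955

Interpretation: The model's uncertainty is equivalent to choosing uniformly among 6.4 options.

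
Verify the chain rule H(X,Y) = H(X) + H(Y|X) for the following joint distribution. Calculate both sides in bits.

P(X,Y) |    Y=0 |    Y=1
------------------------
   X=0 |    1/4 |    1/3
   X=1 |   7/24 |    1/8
H(X,Y) = 1.9218, H(X) = 0.9799, H(Y|X) = 0.9419 (all in bits)

Chain rule: H(X,Y) = H(X) + H(Y|X)

Left side — joint entropy directly:
H(X,Y) = -Σ p(x,y) log p(x,y) = 1.9218 bits

Right side — compute H(Y|X) from the conditional distributions:
P(X) = (7/12, 5/12), so H(X) = 0.9799 bits
H(Y|X) = Σ_x P(X=x) · H(Y|X=x):
  P(Y|X=0) = (3/7, 4/7), H(Y|X=0) = 0.9852, weight P(X=0) = 7/12
  P(Y|X=1) = (7/10, 3/10), H(Y|X=1) = 0.8813, weight P(X=1) = 5/12
H(Y|X) = 0.9419 bits

H(X) + H(Y|X) = 0.9799 + 0.9419 = 1.9218 bits

Both sides equal 1.9218 bits. ✓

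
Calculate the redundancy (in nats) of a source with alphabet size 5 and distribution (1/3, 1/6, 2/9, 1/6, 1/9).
0.0676 nats

Redundancy measures how far a source is from maximum entropy:
R = H_max - H(X)

Maximum entropy for 5 symbols: H_max = log_e(5) = 1.6094 nats
Actual entropy: H(X) = 1.5418 nats
Redundancy: R = 1.6094 - 1.5418 = 0.0676 nats

This redundancy represents potential for compression: the source could be compressed by 0.0676 nats per symbol.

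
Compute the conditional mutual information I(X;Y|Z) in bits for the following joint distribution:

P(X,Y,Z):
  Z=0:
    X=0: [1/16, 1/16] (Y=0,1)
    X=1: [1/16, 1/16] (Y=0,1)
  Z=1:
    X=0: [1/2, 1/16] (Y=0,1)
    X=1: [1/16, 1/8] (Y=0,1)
0.1532 bits

Conditional mutual information: I(X;Y|Z) = H(X|Z) + H(Y|Z) - H(X,Y|Z)

H(Z) = 0.8113
H(X,Z) = 1.6697 → H(X|Z) = 0.8585
H(Y,Z) = 1.6697 → H(Y|Z) = 0.8585
H(X,Y,Z) = 2.3750 → H(X,Y|Z) = 1.5637

I(X;Y|Z) = 0.8585 + 0.8585 - 1.5637 = 0.1532 bits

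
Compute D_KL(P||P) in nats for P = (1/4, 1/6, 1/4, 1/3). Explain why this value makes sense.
0.0000 nats

KL divergence satisfies the Gibbs inequality: D_KL(P||Q) ≥ 0 for all distributions P, Q.

D_KL(P||Q) = Σ p(x) log(p(x)/q(x))
Each term is p(x) × log_e(p(x)/p(x)) = p(x) × log_e(1) = 0, so the sum is 0.
D_KL(P||Q) = 0.0000 nats

When P = Q, the KL divergence is exactly 0, as there is no 'divergence' between identical distributions.

This non-negativity is a fundamental property: relative entropy cannot be negative because it measures how different Q is from P.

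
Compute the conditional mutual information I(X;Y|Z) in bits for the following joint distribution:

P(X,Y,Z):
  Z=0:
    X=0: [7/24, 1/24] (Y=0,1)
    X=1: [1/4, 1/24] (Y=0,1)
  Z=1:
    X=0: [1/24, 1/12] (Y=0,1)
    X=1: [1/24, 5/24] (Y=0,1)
0.0096 bits

Conditional mutual information: I(X;Y|Z) = H(X|Z) + H(Y|Z) - H(X,Y|Z)

H(Z) = 0.9544
H(X,Z) = 1.9218 → H(X|Z) = 0.9674
H(Y,Z) = 1.5951 → H(Y|Z) = 0.6406
H(X,Y,Z) = 2.5528 → H(X,Y|Z) = 1.5984

I(X;Y|Z) = 0.9674 + 0.6406 - 1.5984 = 0.0096 bits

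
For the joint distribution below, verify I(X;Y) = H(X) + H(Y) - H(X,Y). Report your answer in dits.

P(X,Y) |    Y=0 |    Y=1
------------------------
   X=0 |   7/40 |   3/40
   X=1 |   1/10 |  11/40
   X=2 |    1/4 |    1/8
I(X;Y) = 0.0361 dits

Mutual information has multiple equivalent forms:
- I(X;Y) = H(X) - H(X|Y)
- I(X;Y) = H(Y) - H(Y|X)
- I(X;Y) = H(X) + H(Y) - H(X,Y)

Computing all quantities:
H(X) = 0.4700, H(Y) = 0.3005, H(X,Y) = 0.7344
H(X|Y) = 0.4339, H(Y|X) = 0.2644

Verification:
H(X) - H(X|Y) = 0.4700 - 0.4339 = 0.0361
H(Y) - H(Y|X) = 0.3005 - 0.2644 = 0.0361
H(X) + H(Y) - H(X,Y) = 0.4700 + 0.3005 - 0.7344 = 0.0361

All forms give I(X;Y) = 0.0361 dits. ✓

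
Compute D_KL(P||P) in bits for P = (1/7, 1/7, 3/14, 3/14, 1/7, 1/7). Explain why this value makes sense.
0.0000 bits

KL divergence satisfies the Gibbs inequality: D_KL(P||Q) ≥ 0 for all distributions P, Q.

D_KL(P||Q) = Σ p(x) log(p(x)/q(x))
Each term is p(x) × log_2(p(x)/p(x)) = p(x) × log_2(1) = 0, so the sum is 0.
D_KL(P||Q) = 0.0000 bits

When P = Q, the KL divergence is exactly 0, as there is no 'divergence' between identical distributions.

This non-negativity is a fundamental property: relative entropy cannot be negative because it measures how different Q is from P.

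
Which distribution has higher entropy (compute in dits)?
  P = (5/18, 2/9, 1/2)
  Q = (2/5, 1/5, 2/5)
Q

Computing entropies in dits:
H(P) = 0.4502
H(Q) = 0.4581

Distribution Q has higher entropy.

Intuition: The distribution closer to uniform (more spread out) has higher entropy.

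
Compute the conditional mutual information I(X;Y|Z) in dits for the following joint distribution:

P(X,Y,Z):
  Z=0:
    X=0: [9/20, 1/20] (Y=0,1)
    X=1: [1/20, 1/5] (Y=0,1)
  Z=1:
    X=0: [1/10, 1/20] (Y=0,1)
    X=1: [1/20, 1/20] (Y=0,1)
0.0839 dits

Conditional mutual information: I(X;Y|Z) = H(X|Z) + H(Y|Z) - H(X,Y|Z)

H(Z) = 0.2442
H(X,Z) = 0.5246 → H(X|Z) = 0.2804
H(Y,Z) = 0.5246 → H(Y|Z) = 0.2804
H(X,Y,Z) = 0.7211 → H(X,Y|Z) = 0.4769

I(X;Y|Z) = 0.2804 + 0.2804 - 0.4769 = 0.0839 dits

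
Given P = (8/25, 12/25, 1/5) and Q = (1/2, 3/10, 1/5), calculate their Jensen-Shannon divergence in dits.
0.0089 dits

Jensen-Shannon divergence is:
JSD(P||Q) = 0.5 × D_KL(P||M) + 0.5 × D_KL(Q||M)
where M = 0.5 × (P + Q) is the mixture distribution.

M = 0.5 × (8/25, 12/25, 1/5) + 0.5 × (1/2, 3/10, 1/5) = (0.41, 0.39, 1/5)

D_KL(P||M) = 0.0088 dits
D_KL(Q||M) = 0.0089 dits

JSD(P||Q) = 0.5 × 0.0088 + 0.5 × 0.0089 = 0.0089 dits

Unlike KL divergence, JSD is symmetric and bounded: 0 ≤ JSD ≤ log(2).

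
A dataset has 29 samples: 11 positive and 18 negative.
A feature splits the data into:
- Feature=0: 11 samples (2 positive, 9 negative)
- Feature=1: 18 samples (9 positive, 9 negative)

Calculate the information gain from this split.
0.0774 bits

Information Gain = H(Y) - H(Y|Feature)

Before split:
P(positive) = 11/29 = 0.3793
H(Y) = 0.9576 bits

After split:
Feature=0: H = 0.6840 bits (weight = 11/29)
Feature=1: H = 1.0000 bits (weight = 18/29)
H(Y|Feature) = (11/29)×0.6840 + (18/29)×1.0000 = 0.8802 bits

Information Gain = 0.9576 - 0.8802 = 0.0774 bits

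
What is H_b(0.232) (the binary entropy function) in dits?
0.2352 dits

The binary entropy function is:
H(p) = -p log(p) - (1-p) log(1-p)

H(0.232) = -0.232 × log_10(0.232) - 0.768 × log_10(0.768)
H(0.232) = 0.2352 dits

Note: Binary entropy is maximized at p=0.5 (H=1 bit) and minimized at p=0 or p=1 (H=0).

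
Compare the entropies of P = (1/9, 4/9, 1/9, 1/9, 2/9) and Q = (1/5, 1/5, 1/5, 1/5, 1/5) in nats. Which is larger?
Q

Computing entropies in nats:
H(P) = 1.4271
H(Q) = 1.6094

Distribution Q has higher entropy.

Intuition: The distribution closer to uniform (more spread out) has higher entropy.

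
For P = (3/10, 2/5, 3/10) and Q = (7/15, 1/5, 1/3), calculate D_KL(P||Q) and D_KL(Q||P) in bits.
D_KL(P||Q) = 0.1632, D_KL(Q||P) = 0.1481

KL divergence is not symmetric: D_KL(P||Q) ≠ D_KL(Q||P) in general.

D_KL(P||Q) = 0.1632 bits
D_KL(Q||P) = 0.1481 bits

No, they are not equal!

This asymmetry is why KL divergence is not a true distance metric.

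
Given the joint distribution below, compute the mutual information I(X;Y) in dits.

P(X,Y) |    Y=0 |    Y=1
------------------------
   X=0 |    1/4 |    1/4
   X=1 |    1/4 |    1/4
0.0000 dits

Mutual information: I(X;Y) = H(X) + H(Y) - H(X,Y)

Marginals:
P(X) = (1/2, 1/2), H(X) = 0.3010 dits
P(Y) = (1/2, 1/2), H(Y) = 0.3010 dits

Joint entropy: H(X,Y) = 0.6021 dits

I(X;Y) = 0.3010 + 0.3010 - 0.6021 = 0.0000 dits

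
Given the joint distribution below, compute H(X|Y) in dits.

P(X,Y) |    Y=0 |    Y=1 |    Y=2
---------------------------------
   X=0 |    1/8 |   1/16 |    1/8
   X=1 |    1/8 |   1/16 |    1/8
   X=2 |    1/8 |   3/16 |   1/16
0.4511 dits

Using the chain rule: H(X|Y) = H(X,Y) - H(Y)

First, compute H(X,Y) = 0.9265 dits

Marginal P(Y) = (3/8, 5/16, 5/16)
H(Y) = 0.4755 dits

H(X|Y) = H(X,Y) - H(Y) = 0.9265 - 0.4755 = 0.4511 dits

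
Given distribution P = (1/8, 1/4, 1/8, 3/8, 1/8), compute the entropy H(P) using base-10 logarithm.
0.6489 dits

Shannon entropy is H(X) = -Σ p(x) log p(x).

For P = (1/8, 1/4, 1/8, 3/8, 1/8):
H = -1/8 × log_10(1/8) -1/4 × log_10(1/4) -1/8 × log_10(1/8) -3/8 × log_10(3/8) -1/8 × log_10(1/8)
H = 0.6489 dits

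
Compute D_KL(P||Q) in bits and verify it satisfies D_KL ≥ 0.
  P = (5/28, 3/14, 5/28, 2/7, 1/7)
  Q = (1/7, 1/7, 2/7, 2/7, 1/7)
0.0618 bits

KL divergence satisfies the Gibbs inequality: D_KL(P||Q) ≥ 0 for all distributions P, Q.

D_KL(P||Q) = Σ p(x) log(p(x)/q(x))
Term by term:
  x=0: 5/28 × log_2[(5/28)/(1/7)] = 0.0575
  x=1: 3/14 × log_2[(3/14)/(1/7)] = 0.1253
  x=2: 5/28 × log_2[(5/28)/(2/7)] = -0.1211
  x=3: 2/7 × log_2[(2/7)/(2/7)] = 0.0000
  x=4: 1/7 × log_2[(1/7)/(1/7)] = 0.0000
D_KL(P||Q) = 0.0618 bits

D_KL(P||Q) = 0.0618 ≥ 0 ✓

This non-negativity is a fundamental property: relative entropy cannot be negative because it measures how different Q is from P.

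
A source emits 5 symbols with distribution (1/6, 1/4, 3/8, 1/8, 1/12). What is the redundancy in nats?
0.1294 nats

Redundancy measures how far a source is from maximum entropy:
R = H_max - H(X)

Maximum entropy for 5 symbols: H_max = log_e(5) = 1.6094 nats
Actual entropy: H(X) = 1.4800 nats
Redundancy: R = 1.6094 - 1.4800 = 0.1294 nats

This redundancy represents potential for compression: the source could be compressed by 0.1294 nats per symbol.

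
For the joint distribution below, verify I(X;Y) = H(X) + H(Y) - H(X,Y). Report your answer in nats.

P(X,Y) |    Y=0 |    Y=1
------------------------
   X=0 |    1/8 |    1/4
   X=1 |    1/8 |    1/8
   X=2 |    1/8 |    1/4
I(X;Y) = 0.0109 nats

Mutual information has multiple equivalent forms:
- I(X;Y) = H(X) - H(X|Y)
- I(X;Y) = H(Y) - H(Y|X)
- I(X;Y) = H(X) + H(Y) - H(X,Y)

Computing all quantities:
H(X) = 1.0822, H(Y) = 0.6616, H(X,Y) = 1.7329
H(X|Y) = 1.0713, H(Y|X) = 0.6507

Verification:
H(X) - H(X|Y) = 1.0822 - 1.0713 = 0.0109
H(Y) - H(Y|X) = 0.6616 - 0.6507 = 0.0109
H(X) + H(Y) - H(X,Y) = 1.0822 + 0.6616 - 1.7329 = 0.0109

All forms give I(X;Y) = 0.0109 nats. ✓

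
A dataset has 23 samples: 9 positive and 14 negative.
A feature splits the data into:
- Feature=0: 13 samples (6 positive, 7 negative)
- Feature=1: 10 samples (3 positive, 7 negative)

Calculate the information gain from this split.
0.0197 bits

Information Gain = H(Y) - H(Y|Feature)

Before split:
P(positive) = 9/23 = 0.3913
H(Y) = 0.9656 bits

After split:
Feature=0: H = 0.9957 bits (weight = 13/23)
Feature=1: H = 0.8813 bits (weight = 10/23)
H(Y|Feature) = (13/23)×0.9957 + (10/23)×0.8813 = 0.9460 bits

Information Gain = 0.9656 - 0.9460 = 0.0197 bits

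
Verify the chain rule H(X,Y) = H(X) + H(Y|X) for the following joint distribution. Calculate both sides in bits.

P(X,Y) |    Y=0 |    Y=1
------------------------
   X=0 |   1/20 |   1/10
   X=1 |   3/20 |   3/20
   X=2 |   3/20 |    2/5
H(X,Y) = 2.3087, H(X) = 1.4060, H(Y|X) = 0.9027 (all in bits)

Chain rule: H(X,Y) = H(X) + H(Y|X)

Left side — joint entropy directly:
H(X,Y) = -Σ p(x,y) log p(x,y) = 2.3087 bits

Right side — compute H(Y|X) from the conditional distributions:
P(X) = (3/20, 3/10, 11/20), so H(X) = 1.4060 bits
H(Y|X) = Σ_x P(X=x) · H(Y|X=x):
  P(Y|X=0) = (1/3, 2/3), H(Y|X=0) = 0.9183, weight P(X=0) = 3/20
  P(Y|X=1) = (1/2, 1/2), H(Y|X=1) = 1.0000, weight P(X=1) = 3/10
  P(Y|X=2) = (3/11, 8/11), H(Y|X=2) = 0.8454, weight P(X=2) = 11/20
H(Y|X) = 0.9027 bits

H(X) + H(Y|X) = 1.4060 + 0.9027 = 2.3087 bits

Both sides equal 2.3087 bits. ✓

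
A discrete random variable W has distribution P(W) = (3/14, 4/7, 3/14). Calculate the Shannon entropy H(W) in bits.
1.4138 bits

Shannon entropy is H(X) = -Σ p(x) log p(x).

For P = (3/14, 4/7, 3/14):
H = -3/14 × log_2(3/14) -4/7 × log_2(4/7) -3/14 × log_2(3/14)
H = 1.4138 bits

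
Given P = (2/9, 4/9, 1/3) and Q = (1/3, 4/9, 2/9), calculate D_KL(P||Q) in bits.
0.0650 bits

KL divergence: D_KL(P||Q) = Σ p(x) log(p(x)/q(x))

Computing term by term:
  x=0: 2/9 × log_2[(2/9)/(1/3)] = 2/9 × -0.5850 = -0.1300
  x=1: 4/9 × log_2[(4/9)/(4/9)] = 4/9 × 0.0000 = 0.0000
  x=2: 1/3 × log_2[(1/3)/(2/9)] = 1/3 × 0.5850 = 0.1950

D_KL(P||Q) = 0.0650 bits

Note: KL divergence is always non-negative and equals 0 iff P = Q.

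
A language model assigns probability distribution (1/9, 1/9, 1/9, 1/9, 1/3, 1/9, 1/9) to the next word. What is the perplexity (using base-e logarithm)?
6.2403

Perplexity is e^H (or exp(H) for natural log).

First, H = -Σ p log p = 1.8310 nats
Perplexity = e^1.8310 = 6.2403

Interpretation: The model's uncertainty is equivalent to choosing uniformly among 6.2 options.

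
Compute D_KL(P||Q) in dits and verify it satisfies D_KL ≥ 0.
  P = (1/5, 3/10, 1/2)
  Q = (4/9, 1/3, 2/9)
0.0930 dits

KL divergence satisfies the Gibbs inequality: D_KL(P||Q) ≥ 0 for all distributions P, Q.

D_KL(P||Q) = Σ p(x) log(p(x)/q(x))
Term by term:
  x=0: 1/5 × log_10[(1/5)/(4/9)] = -0.0694
  x=1: 3/10 × log_10[(3/10)/(1/3)] = -0.0137
  x=2: 1/2 × log_10[(1/2)/(2/9)] = 0.1761
D_KL(P||Q) = 0.0930 dits

D_KL(P||Q) = 0.0930 ≥ 0 ✓

This non-negativity is a fundamental property: relative entropy cannot be negative because it measures how different Q is from P.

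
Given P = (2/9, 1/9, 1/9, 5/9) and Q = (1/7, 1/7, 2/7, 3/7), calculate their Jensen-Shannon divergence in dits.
0.0127 dits

Jensen-Shannon divergence is:
JSD(P||Q) = 0.5 × D_KL(P||M) + 0.5 × D_KL(Q||M)
where M = 0.5 × (P + Q) is the mixture distribution.

M = 0.5 × (2/9, 1/9, 1/9, 5/9) + 0.5 × (1/7, 1/7, 2/7, 3/7) = (0.18254, 0.126984, 0.198413, 0.492063)

D_KL(P||M) = 0.0138 dits
D_KL(Q||M) = 0.0116 dits

JSD(P||Q) = 0.5 × 0.0138 + 0.5 × 0.0116 = 0.0127 dits

Unlike KL divergence, JSD is symmetric and bounded: 0 ≤ JSD ≤ log(2).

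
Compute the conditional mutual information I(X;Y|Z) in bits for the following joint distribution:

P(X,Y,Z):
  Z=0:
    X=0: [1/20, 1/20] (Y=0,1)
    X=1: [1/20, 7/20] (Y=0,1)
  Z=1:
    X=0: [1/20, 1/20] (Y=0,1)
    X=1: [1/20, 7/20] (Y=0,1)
0.0871 bits

Conditional mutual information: I(X;Y|Z) = H(X|Z) + H(Y|Z) - H(X,Y|Z)

H(Z) = 1.0000
H(X,Z) = 1.7219 → H(X|Z) = 0.7219
H(Y,Z) = 1.7219 → H(Y|Z) = 0.7219
H(X,Y,Z) = 2.3568 → H(X,Y|Z) = 1.3568

I(X;Y|Z) = 0.7219 + 0.7219 - 1.3568 = 0.0871 bits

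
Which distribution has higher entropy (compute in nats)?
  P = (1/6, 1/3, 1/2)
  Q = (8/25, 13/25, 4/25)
P

Computing entropies in nats:
H(P) = 1.0114
H(Q) = 0.9979

Distribution P has higher entropy.

Intuition: The distribution closer to uniform (more spread out) has higher entropy.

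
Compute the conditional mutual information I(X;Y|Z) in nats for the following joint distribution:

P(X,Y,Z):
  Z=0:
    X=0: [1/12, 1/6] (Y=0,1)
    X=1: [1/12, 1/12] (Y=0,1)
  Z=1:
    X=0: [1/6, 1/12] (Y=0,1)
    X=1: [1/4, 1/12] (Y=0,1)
0.0082 nats

Conditional mutual information: I(X;Y|Z) = H(X|Z) + H(Y|Z) - H(X,Y|Z)

H(Z) = 0.6792
H(X,Z) = 1.3580 → H(X|Z) = 0.6788
H(Y,Z) = 1.3086 → H(Y|Z) = 0.6294
H(X,Y,Z) = 1.9792 → H(X,Y|Z) = 1.3000

I(X;Y|Z) = 0.6788 + 0.6294 - 1.3000 = 0.0082 nats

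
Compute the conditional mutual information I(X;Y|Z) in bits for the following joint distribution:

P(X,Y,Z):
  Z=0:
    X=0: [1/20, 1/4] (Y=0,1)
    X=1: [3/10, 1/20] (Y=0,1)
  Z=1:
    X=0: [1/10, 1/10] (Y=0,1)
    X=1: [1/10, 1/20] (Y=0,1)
0.2522 bits

Conditional mutual information: I(X;Y|Z) = H(X|Z) + H(Y|Z) - H(X,Y|Z)

H(Z) = 0.9341
H(X,Z) = 1.9261 → H(X|Z) = 0.9921
H(Y,Z) = 1.9261 → H(Y|Z) = 0.9921
H(X,Y,Z) = 2.6660 → H(X,Y|Z) = 1.7319

I(X;Y|Z) = 0.9921 + 0.9921 - 1.7319 = 0.2522 bits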